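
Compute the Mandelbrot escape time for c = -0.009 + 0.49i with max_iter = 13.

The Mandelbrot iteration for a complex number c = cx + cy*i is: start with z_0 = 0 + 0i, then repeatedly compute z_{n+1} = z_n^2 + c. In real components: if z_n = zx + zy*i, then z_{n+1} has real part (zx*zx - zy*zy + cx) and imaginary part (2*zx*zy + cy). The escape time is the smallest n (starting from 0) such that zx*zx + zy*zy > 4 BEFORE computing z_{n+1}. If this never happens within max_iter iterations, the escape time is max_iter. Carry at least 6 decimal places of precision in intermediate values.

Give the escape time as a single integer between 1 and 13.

Answer: 13

Derivation:
z_0 = 0 + 0i, c = -0.0090 + 0.4900i
Iter 1: z = -0.0090 + 0.4900i, |z|^2 = 0.2402
Iter 2: z = -0.2490 + 0.4812i, |z|^2 = 0.2935
Iter 3: z = -0.1785 + 0.2504i, |z|^2 = 0.0945
Iter 4: z = -0.0398 + 0.4006i, |z|^2 = 0.1621
Iter 5: z = -0.1679 + 0.4581i, |z|^2 = 0.2381
Iter 6: z = -0.1907 + 0.3362i, |z|^2 = 0.1494
Iter 7: z = -0.0857 + 0.3618i, |z|^2 = 0.1382
Iter 8: z = -0.1326 + 0.4280i, |z|^2 = 0.2008
Iter 9: z = -0.1746 + 0.3765i, |z|^2 = 0.1723
Iter 10: z = -0.1203 + 0.3585i, |z|^2 = 0.1430
Iter 11: z = -0.1231 + 0.4038i, |z|^2 = 0.1782
Iter 12: z = -0.1569 + 0.3906i, |z|^2 = 0.1772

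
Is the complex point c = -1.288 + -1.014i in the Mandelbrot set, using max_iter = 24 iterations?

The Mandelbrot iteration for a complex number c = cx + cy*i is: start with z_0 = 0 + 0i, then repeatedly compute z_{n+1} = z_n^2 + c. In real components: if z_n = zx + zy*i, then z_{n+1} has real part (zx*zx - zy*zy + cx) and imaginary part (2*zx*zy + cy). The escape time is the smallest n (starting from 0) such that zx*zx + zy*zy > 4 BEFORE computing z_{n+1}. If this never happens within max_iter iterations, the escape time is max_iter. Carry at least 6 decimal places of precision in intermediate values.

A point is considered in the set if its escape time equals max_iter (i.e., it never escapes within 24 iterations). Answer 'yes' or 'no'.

z_0 = 0 + 0i, c = -1.2880 + -1.0140i
Iter 1: z = -1.2880 + -1.0140i, |z|^2 = 2.6871
Iter 2: z = -0.6573 + 1.5981i, |z|^2 = 2.9858
Iter 3: z = -3.4098 + -3.1147i, |z|^2 = 21.3280
Escaped at iteration 3

Answer: no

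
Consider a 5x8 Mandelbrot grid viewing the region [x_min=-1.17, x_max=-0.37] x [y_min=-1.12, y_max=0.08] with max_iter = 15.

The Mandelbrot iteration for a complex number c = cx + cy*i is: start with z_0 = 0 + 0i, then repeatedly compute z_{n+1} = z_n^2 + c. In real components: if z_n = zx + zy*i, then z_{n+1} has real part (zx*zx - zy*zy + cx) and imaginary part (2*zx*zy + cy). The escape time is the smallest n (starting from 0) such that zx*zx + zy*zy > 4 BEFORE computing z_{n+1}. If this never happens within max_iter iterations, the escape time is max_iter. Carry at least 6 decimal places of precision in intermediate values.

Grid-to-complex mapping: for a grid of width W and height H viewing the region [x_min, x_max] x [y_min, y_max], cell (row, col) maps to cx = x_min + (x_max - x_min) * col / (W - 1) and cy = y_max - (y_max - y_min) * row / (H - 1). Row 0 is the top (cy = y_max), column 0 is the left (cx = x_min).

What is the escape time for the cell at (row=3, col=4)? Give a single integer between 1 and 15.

z_0 = 0 + 0i, c = -0.3700 + -0.4343i
Iter 1: z = -0.3700 + -0.4343i, |z|^2 = 0.3255
Iter 2: z = -0.4217 + -0.1129i, |z|^2 = 0.1906
Iter 3: z = -0.2049 + -0.3391i, |z|^2 = 0.1569
Iter 4: z = -0.4430 + -0.2953i, |z|^2 = 0.2834
Iter 5: z = -0.2610 + -0.1726i, |z|^2 = 0.0979
Iter 6: z = -0.3317 + -0.3442i, |z|^2 = 0.2285
Iter 7: z = -0.3784 + -0.2060i, |z|^2 = 0.1856
Iter 8: z = -0.2692 + -0.2784i, |z|^2 = 0.1500
Iter 9: z = -0.3750 + -0.2844i, |z|^2 = 0.2215
Iter 10: z = -0.3102 + -0.2210i, |z|^2 = 0.1451
Iter 11: z = -0.3226 + -0.2972i, |z|^2 = 0.1924
Iter 12: z = -0.3543 + -0.2426i, |z|^2 = 0.1843
Iter 13: z = -0.3033 + -0.2624i, |z|^2 = 0.1609
Iter 14: z = -0.3469 + -0.2751i, |z|^2 = 0.1960

Answer: 15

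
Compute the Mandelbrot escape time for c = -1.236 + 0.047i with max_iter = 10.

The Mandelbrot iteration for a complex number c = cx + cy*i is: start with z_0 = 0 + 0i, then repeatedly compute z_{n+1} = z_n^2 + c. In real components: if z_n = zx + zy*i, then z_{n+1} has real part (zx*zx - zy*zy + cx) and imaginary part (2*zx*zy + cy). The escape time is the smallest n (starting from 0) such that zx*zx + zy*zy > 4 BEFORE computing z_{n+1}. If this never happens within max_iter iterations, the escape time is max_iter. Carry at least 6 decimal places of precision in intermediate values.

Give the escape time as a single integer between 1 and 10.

z_0 = 0 + 0i, c = -1.2360 + 0.0470i
Iter 1: z = -1.2360 + 0.0470i, |z|^2 = 1.5299
Iter 2: z = 0.2895 + -0.0692i, |z|^2 = 0.0886
Iter 3: z = -1.1570 + 0.0069i, |z|^2 = 1.3387
Iter 4: z = 0.1026 + 0.0309i, |z|^2 = 0.0115
Iter 5: z = -1.2264 + 0.0533i, |z|^2 = 1.5070
Iter 6: z = 0.2653 + -0.0838i, |z|^2 = 0.0774
Iter 7: z = -1.1726 + 0.0025i, |z|^2 = 1.3751
Iter 8: z = 0.1391 + 0.0411i, |z|^2 = 0.0210
Iter 9: z = -1.2183 + 0.0584i, |z|^2 = 1.4878

Answer: 10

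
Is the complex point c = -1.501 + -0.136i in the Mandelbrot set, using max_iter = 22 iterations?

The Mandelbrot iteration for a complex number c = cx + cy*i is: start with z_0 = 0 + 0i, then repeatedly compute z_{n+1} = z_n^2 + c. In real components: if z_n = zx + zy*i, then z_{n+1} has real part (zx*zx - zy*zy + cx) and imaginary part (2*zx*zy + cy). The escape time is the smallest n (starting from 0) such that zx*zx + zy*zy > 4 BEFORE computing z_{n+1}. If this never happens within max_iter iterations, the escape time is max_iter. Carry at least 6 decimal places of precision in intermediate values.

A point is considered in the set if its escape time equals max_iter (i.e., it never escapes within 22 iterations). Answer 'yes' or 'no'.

z_0 = 0 + 0i, c = -1.5010 + -0.1360i
Iter 1: z = -1.5010 + -0.1360i, |z|^2 = 2.2715
Iter 2: z = 0.7335 + 0.2723i, |z|^2 = 0.6122
Iter 3: z = -1.0371 + 0.2634i, |z|^2 = 1.1450
Iter 4: z = -0.4948 + -0.6824i, |z|^2 = 0.7105
Iter 5: z = -1.7218 + 0.5393i, |z|^2 = 3.2556
Iter 6: z = 1.1728 + -1.9932i, |z|^2 = 5.3485
Escaped at iteration 6

Answer: no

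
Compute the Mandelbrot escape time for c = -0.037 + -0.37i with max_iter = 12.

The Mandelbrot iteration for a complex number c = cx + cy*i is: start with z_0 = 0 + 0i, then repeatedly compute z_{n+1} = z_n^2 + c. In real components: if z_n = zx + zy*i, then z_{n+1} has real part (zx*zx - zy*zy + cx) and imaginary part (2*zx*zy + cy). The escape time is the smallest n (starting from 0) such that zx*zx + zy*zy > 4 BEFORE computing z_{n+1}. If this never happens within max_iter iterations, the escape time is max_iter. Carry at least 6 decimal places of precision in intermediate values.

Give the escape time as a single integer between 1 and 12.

Answer: 12

Derivation:
z_0 = 0 + 0i, c = -0.0370 + -0.3700i
Iter 1: z = -0.0370 + -0.3700i, |z|^2 = 0.1383
Iter 2: z = -0.1725 + -0.3426i, |z|^2 = 0.1472
Iter 3: z = -0.1246 + -0.2518i, |z|^2 = 0.0789
Iter 4: z = -0.0849 + -0.3072i, |z|^2 = 0.1016
Iter 5: z = -0.1242 + -0.3179i, |z|^2 = 0.1165
Iter 6: z = -0.1226 + -0.2910i, |z|^2 = 0.0997
Iter 7: z = -0.1067 + -0.2986i, |z|^2 = 0.1006
Iter 8: z = -0.1148 + -0.3063i, |z|^2 = 0.1070
Iter 9: z = -0.1176 + -0.2997i, |z|^2 = 0.1036
Iter 10: z = -0.1130 + -0.2995i, |z|^2 = 0.1025
Iter 11: z = -0.1139 + -0.3023i, |z|^2 = 0.1044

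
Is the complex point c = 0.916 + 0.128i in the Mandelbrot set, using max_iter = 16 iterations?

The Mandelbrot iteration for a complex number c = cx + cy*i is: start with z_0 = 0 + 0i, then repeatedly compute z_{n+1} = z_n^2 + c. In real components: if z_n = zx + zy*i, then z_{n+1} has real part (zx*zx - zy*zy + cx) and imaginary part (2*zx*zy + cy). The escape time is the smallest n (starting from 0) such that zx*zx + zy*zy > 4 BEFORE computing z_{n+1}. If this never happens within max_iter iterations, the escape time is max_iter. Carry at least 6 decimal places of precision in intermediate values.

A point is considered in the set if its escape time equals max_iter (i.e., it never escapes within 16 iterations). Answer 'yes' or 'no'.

z_0 = 0 + 0i, c = 0.9160 + 0.1280i
Iter 1: z = 0.9160 + 0.1280i, |z|^2 = 0.8554
Iter 2: z = 1.7387 + 0.3625i, |z|^2 = 3.1544
Iter 3: z = 3.8076 + 1.3885i, |z|^2 = 16.4256
Escaped at iteration 3

Answer: no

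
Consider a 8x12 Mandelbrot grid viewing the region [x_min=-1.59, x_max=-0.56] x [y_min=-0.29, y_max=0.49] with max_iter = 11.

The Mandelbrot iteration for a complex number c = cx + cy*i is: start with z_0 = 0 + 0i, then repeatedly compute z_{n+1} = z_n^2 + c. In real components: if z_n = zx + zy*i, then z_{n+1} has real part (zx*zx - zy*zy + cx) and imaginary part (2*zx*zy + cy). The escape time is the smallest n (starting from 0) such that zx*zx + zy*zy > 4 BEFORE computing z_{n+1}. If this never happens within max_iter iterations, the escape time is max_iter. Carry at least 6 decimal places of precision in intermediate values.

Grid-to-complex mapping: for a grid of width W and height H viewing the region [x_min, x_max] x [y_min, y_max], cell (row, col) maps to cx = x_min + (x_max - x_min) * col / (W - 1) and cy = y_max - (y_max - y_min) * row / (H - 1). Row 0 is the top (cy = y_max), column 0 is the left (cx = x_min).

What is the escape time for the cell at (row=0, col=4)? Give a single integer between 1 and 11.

Answer: 5

Derivation:
z_0 = 0 + 0i, c = -1.0014 + 0.4900i
Iter 1: z = -1.0014 + 0.4900i, |z|^2 = 1.2430
Iter 2: z = -0.2387 + -0.4914i, |z|^2 = 0.2984
Iter 3: z = -1.1859 + 0.7246i, |z|^2 = 1.9314
Iter 4: z = -0.1200 + -1.2286i, |z|^2 = 1.5238
Iter 5: z = -2.4964 + 0.7848i, |z|^2 = 6.8481
Escaped at iteration 5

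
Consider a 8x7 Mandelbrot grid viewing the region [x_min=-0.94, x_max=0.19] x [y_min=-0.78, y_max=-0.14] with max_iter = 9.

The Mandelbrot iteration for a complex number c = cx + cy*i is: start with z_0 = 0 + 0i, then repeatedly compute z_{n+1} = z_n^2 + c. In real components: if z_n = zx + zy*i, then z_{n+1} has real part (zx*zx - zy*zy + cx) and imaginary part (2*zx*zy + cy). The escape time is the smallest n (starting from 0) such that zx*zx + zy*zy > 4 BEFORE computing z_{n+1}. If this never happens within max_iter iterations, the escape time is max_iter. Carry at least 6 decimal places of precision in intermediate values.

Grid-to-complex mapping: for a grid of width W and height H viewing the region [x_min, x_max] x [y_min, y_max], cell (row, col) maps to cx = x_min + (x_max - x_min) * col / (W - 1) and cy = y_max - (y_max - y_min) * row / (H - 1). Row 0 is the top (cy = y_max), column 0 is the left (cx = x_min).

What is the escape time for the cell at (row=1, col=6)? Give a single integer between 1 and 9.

Answer: 9

Derivation:
z_0 = 0 + 0i, c = 0.0286 + -0.2467i
Iter 1: z = 0.0286 + -0.2467i, |z|^2 = 0.0617
Iter 2: z = -0.0315 + -0.2608i, |z|^2 = 0.0690
Iter 3: z = -0.0384 + -0.2303i, |z|^2 = 0.0545
Iter 4: z = -0.0230 + -0.2290i, |z|^2 = 0.0530
Iter 5: z = -0.0233 + -0.2361i, |z|^2 = 0.0563
Iter 6: z = -0.0266 + -0.2356i, |z|^2 = 0.0562
Iter 7: z = -0.0262 + -0.2341i, |z|^2 = 0.0555
Iter 8: z = -0.0255 + -0.2344i, |z|^2 = 0.0556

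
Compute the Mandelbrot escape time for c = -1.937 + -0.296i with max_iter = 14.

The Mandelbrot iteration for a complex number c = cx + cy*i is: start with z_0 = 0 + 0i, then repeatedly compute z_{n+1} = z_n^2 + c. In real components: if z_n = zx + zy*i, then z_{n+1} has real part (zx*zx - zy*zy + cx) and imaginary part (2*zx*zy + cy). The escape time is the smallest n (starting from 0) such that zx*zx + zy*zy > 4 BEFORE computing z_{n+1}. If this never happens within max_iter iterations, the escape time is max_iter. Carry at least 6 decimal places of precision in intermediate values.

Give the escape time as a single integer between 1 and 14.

Answer: 3

Derivation:
z_0 = 0 + 0i, c = -1.9370 + -0.2960i
Iter 1: z = -1.9370 + -0.2960i, |z|^2 = 3.8396
Iter 2: z = 1.7274 + 0.8507i, |z|^2 = 3.7074
Iter 3: z = 0.3231 + 2.6429i, |z|^2 = 7.0895
Escaped at iteration 3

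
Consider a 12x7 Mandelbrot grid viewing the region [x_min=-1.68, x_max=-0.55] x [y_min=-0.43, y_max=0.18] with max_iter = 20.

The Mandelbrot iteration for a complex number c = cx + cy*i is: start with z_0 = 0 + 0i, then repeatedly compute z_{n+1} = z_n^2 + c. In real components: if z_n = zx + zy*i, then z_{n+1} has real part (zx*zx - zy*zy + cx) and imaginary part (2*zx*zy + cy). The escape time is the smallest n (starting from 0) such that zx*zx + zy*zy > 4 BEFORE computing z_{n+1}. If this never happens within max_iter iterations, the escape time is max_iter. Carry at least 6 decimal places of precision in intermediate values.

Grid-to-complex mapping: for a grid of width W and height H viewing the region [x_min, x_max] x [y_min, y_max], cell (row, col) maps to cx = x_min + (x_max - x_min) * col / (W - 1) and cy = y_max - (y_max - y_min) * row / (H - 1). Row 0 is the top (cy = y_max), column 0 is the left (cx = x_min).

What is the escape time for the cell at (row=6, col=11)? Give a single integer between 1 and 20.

Answer: 20

Derivation:
z_0 = 0 + 0i, c = -0.5500 + -0.4300i
Iter 1: z = -0.5500 + -0.4300i, |z|^2 = 0.4874
Iter 2: z = -0.4324 + 0.0430i, |z|^2 = 0.1888
Iter 3: z = -0.3649 + -0.4672i, |z|^2 = 0.3514
Iter 4: z = -0.6351 + -0.0891i, |z|^2 = 0.4113
Iter 5: z = -0.1545 + -0.3169i, |z|^2 = 0.1243
Iter 6: z = -0.6265 + -0.3321i, |z|^2 = 0.5028
Iter 7: z = -0.2677 + -0.0139i, |z|^2 = 0.0719
Iter 8: z = -0.4785 + -0.4225i, |z|^2 = 0.4075
Iter 9: z = -0.4996 + -0.0256i, |z|^2 = 0.2502
Iter 10: z = -0.3011 + -0.4044i, |z|^2 = 0.2542
Iter 11: z = -0.6229 + -0.1865i, |z|^2 = 0.4228
Iter 12: z = -0.1968 + -0.1977i, |z|^2 = 0.0778
Iter 13: z = -0.5504 + -0.3522i, |z|^2 = 0.4269
Iter 14: z = -0.3712 + -0.0423i, |z|^2 = 0.1395
Iter 15: z = -0.4140 + -0.3986i, |z|^2 = 0.3303
Iter 16: z = -0.5374 + -0.0999i, |z|^2 = 0.2988
Iter 17: z = -0.2711 + -0.3226i, |z|^2 = 0.1776
Iter 18: z = -0.5805 + -0.2551i, |z|^2 = 0.4021
Iter 19: z = -0.2780 + -0.1338i, |z|^2 = 0.0952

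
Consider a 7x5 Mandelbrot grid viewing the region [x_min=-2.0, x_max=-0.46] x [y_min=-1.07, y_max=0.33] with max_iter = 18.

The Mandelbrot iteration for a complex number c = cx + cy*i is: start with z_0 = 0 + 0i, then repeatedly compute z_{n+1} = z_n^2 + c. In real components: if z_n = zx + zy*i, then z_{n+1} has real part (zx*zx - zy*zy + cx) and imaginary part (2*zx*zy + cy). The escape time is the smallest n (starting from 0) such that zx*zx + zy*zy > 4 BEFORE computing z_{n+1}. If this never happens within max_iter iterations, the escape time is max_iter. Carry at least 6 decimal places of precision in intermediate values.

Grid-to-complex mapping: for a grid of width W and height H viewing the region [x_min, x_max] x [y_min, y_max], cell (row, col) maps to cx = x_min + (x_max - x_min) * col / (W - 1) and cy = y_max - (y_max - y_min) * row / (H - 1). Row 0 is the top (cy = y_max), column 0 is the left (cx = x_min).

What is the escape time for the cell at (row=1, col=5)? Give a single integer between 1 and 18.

Answer: 18

Derivation:
z_0 = 0 + 0i, c = -0.7167 + -0.0200i
Iter 1: z = -0.7167 + -0.0200i, |z|^2 = 0.5140
Iter 2: z = -0.2035 + 0.0087i, |z|^2 = 0.0415
Iter 3: z = -0.6753 + -0.0235i, |z|^2 = 0.4566
Iter 4: z = -0.2611 + 0.0118i, |z|^2 = 0.0683
Iter 5: z = -0.6486 + -0.0262i, |z|^2 = 0.4214
Iter 6: z = -0.2966 + 0.0139i, |z|^2 = 0.0882
Iter 7: z = -0.6289 + -0.0283i, |z|^2 = 0.3963
Iter 8: z = -0.3220 + 0.0155i, |z|^2 = 0.1039
Iter 9: z = -0.6132 + -0.0300i, |z|^2 = 0.3769
Iter 10: z = -0.3415 + 0.0168i, |z|^2 = 0.1169
Iter 11: z = -0.6003 + -0.0315i, |z|^2 = 0.3614
Iter 12: z = -0.3573 + 0.0178i, |z|^2 = 0.1280
Iter 13: z = -0.5893 + -0.0327i, |z|^2 = 0.3484
Iter 14: z = -0.3704 + 0.0186i, |z|^2 = 0.1376
Iter 15: z = -0.5798 + -0.0338i, |z|^2 = 0.3373
Iter 16: z = -0.3816 + 0.0191i, |z|^2 = 0.1460
Iter 17: z = -0.5714 + -0.0346i, |z|^2 = 0.3277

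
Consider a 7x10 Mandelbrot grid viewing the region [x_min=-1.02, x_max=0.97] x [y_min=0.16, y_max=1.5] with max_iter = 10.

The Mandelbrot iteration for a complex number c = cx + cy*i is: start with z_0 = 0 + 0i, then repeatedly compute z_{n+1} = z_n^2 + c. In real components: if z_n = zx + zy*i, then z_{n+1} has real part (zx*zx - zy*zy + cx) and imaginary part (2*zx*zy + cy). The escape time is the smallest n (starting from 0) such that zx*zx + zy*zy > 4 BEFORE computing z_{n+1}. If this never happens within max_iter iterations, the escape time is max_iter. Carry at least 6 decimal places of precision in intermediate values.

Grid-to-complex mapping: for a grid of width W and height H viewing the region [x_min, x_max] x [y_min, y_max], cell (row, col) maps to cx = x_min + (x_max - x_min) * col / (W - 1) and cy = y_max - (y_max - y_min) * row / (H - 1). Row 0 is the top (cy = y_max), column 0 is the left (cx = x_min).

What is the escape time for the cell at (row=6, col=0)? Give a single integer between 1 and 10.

z_0 = 0 + 0i, c = -1.0200 + 0.6067i
Iter 1: z = -1.0200 + 0.6067i, |z|^2 = 1.4084
Iter 2: z = -0.3476 + -0.6309i, |z|^2 = 0.5189
Iter 3: z = -1.2972 + 1.0453i, |z|^2 = 2.7755
Iter 4: z = -0.4300 + -2.1054i, |z|^2 = 4.6177
Escaped at iteration 4

Answer: 4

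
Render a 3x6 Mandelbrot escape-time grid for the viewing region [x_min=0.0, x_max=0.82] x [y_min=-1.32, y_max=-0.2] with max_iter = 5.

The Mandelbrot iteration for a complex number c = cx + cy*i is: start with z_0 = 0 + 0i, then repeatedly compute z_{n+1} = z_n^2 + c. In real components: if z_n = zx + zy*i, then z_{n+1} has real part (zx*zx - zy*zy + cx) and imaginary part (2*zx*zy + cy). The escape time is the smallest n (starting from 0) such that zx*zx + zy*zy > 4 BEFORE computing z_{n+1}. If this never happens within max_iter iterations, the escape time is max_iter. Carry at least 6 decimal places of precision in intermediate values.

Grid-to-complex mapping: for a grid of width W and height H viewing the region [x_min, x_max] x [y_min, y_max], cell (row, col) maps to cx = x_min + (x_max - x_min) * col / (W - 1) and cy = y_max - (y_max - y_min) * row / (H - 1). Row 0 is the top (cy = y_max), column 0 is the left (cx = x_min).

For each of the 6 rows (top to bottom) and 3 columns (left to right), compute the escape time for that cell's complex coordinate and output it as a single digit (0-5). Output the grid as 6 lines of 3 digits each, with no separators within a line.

Answer: 553
553
552
532
422
222

Derivation:
(row=0, col=0): c = 0.0000 + -0.2000i → escape time 5
(row=0, col=1): c = 0.4100 + -0.2000i → escape time 5
(row=0, col=2): c = 0.8200 + -0.2000i → escape time 3
(row=1, col=0): c = 0.0000 + -0.4240i → escape time 5
(row=1, col=1): c = 0.4100 + -0.4240i → escape time 5
(row=1, col=2): c = 0.8200 + -0.4240i → escape time 3
(row=2, col=0): c = 0.0000 + -0.6480i → escape time 5
(row=2, col=1): c = 0.4100 + -0.6480i → escape time 5
(row=2, col=2): c = 0.8200 + -0.6480i → escape time 2
(row=3, col=0): c = 0.0000 + -0.8720i → escape time 5
(row=3, col=1): c = 0.4100 + -0.8720i → escape time 3
(row=3, col=2): c = 0.8200 + -0.8720i → escape time 2
(row=4, col=0): c = 0.0000 + -1.0960i → escape time 4
(row=4, col=1): c = 0.4100 + -1.0960i → escape time 2
(row=4, col=2): c = 0.8200 + -1.0960i → escape time 2
(row=5, col=0): c = 0.0000 + -1.3200i → escape time 2
(row=5, col=1): c = 0.4100 + -1.3200i → escape time 2
(row=5, col=2): c = 0.8200 + -1.3200i → escape time 2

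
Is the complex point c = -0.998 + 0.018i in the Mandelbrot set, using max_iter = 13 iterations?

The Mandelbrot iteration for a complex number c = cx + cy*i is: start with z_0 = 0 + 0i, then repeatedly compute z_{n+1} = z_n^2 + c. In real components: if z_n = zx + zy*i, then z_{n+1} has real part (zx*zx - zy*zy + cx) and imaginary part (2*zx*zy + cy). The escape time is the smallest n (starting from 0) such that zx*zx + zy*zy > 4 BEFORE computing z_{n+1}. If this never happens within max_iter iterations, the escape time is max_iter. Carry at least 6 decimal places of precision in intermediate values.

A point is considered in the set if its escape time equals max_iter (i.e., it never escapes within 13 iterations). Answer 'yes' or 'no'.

z_0 = 0 + 0i, c = -0.9980 + 0.0180i
Iter 1: z = -0.9980 + 0.0180i, |z|^2 = 0.9963
Iter 2: z = -0.0023 + -0.0179i, |z|^2 = 0.0003
Iter 3: z = -0.9983 + 0.0181i, |z|^2 = 0.9970
Iter 4: z = -0.0017 + -0.0181i, |z|^2 = 0.0003
Iter 5: z = -0.9983 + 0.0181i, |z|^2 = 0.9970
Iter 6: z = -0.0017 + -0.0181i, |z|^2 = 0.0003
Iter 7: z = -0.9983 + 0.0181i, |z|^2 = 0.9970
Iter 8: z = -0.0017 + -0.0181i, |z|^2 = 0.0003
Iter 9: z = -0.9983 + 0.0181i, |z|^2 = 0.9970
Iter 10: z = -0.0017 + -0.0181i, |z|^2 = 0.0003
Iter 11: z = -0.9983 + 0.0181i, |z|^2 = 0.9970
Iter 12: z = -0.0017 + -0.0181i, |z|^2 = 0.0003
Did not escape in 13 iterations → in set

Answer: yes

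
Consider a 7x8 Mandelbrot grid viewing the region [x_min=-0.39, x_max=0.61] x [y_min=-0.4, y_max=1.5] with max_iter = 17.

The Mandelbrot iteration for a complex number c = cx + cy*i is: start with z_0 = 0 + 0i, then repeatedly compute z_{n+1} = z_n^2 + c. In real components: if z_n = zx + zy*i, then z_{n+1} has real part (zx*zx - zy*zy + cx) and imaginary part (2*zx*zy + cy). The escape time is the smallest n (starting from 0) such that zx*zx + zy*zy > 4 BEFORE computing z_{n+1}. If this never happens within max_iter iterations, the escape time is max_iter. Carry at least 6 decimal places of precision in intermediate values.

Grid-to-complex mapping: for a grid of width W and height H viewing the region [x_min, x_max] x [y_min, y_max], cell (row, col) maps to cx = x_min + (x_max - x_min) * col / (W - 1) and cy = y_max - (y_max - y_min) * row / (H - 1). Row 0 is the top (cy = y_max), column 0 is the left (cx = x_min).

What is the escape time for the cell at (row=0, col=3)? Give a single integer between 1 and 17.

z_0 = 0 + 0i, c = 0.1100 + 1.5000i
Iter 1: z = 0.1100 + 1.5000i, |z|^2 = 2.2621
Iter 2: z = -2.1279 + 1.8300i, |z|^2 = 7.8769
Escaped at iteration 2

Answer: 2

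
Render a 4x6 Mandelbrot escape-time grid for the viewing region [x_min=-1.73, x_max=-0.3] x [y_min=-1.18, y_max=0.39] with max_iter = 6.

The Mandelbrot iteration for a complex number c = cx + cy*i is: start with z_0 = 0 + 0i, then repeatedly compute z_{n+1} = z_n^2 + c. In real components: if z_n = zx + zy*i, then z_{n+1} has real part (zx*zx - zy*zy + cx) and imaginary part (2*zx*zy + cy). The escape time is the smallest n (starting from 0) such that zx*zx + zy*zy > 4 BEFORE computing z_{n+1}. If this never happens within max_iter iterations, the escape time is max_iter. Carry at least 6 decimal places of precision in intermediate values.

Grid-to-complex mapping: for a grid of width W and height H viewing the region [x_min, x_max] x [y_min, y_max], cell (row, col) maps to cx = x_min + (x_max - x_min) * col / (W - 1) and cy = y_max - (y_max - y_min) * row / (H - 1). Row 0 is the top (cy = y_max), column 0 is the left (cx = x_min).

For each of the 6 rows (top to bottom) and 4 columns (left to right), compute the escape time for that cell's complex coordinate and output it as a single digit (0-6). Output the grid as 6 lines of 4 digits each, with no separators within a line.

Answer: 3666
6666
4666
3366
2346
1233

Derivation:
(row=0, col=0): c = -1.7300 + 0.3900i → escape time 3
(row=0, col=1): c = -1.2533 + 0.3900i → escape time 6
(row=0, col=2): c = -0.7767 + 0.3900i → escape time 6
(row=0, col=3): c = -0.3000 + 0.3900i → escape time 6
(row=1, col=0): c = -1.7300 + 0.0760i → escape time 6
(row=1, col=1): c = -1.2533 + 0.0760i → escape time 6
(row=1, col=2): c = -0.7767 + 0.0760i → escape time 6
(row=1, col=3): c = -0.3000 + 0.0760i → escape time 6
(row=2, col=0): c = -1.7300 + -0.2380i → escape time 4
(row=2, col=1): c = -1.2533 + -0.2380i → escape time 6
(row=2, col=2): c = -0.7767 + -0.2380i → escape time 6
(row=2, col=3): c = -0.3000 + -0.2380i → escape time 6
(row=3, col=0): c = -1.7300 + -0.5520i → escape time 3
(row=3, col=1): c = -1.2533 + -0.5520i → escape time 3
(row=3, col=2): c = -0.7767 + -0.5520i → escape time 6
(row=3, col=3): c = -0.3000 + -0.5520i → escape time 6
(row=4, col=0): c = -1.7300 + -0.8660i → escape time 2
(row=4, col=1): c = -1.2533 + -0.8660i → escape time 3
(row=4, col=2): c = -0.7767 + -0.8660i → escape time 4
(row=4, col=3): c = -0.3000 + -0.8660i → escape time 6
(row=5, col=0): c = -1.7300 + -1.1800i → escape time 1
(row=5, col=1): c = -1.2533 + -1.1800i → escape time 2
(row=5, col=2): c = -0.7767 + -1.1800i → escape time 3
(row=5, col=3): c = -0.3000 + -1.1800i → escape time 3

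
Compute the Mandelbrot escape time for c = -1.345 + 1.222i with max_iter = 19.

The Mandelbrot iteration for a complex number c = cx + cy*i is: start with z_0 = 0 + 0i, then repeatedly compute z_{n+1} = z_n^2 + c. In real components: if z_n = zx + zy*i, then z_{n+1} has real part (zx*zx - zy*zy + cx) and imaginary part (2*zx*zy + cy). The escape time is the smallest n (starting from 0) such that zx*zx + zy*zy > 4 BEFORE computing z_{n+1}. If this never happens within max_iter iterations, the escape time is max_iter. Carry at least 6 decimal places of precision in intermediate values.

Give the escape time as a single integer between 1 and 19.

z_0 = 0 + 0i, c = -1.3450 + 1.2220i
Iter 1: z = -1.3450 + 1.2220i, |z|^2 = 3.3023
Iter 2: z = -1.0293 + -2.0652i, |z|^2 = 5.3243
Escaped at iteration 2

Answer: 2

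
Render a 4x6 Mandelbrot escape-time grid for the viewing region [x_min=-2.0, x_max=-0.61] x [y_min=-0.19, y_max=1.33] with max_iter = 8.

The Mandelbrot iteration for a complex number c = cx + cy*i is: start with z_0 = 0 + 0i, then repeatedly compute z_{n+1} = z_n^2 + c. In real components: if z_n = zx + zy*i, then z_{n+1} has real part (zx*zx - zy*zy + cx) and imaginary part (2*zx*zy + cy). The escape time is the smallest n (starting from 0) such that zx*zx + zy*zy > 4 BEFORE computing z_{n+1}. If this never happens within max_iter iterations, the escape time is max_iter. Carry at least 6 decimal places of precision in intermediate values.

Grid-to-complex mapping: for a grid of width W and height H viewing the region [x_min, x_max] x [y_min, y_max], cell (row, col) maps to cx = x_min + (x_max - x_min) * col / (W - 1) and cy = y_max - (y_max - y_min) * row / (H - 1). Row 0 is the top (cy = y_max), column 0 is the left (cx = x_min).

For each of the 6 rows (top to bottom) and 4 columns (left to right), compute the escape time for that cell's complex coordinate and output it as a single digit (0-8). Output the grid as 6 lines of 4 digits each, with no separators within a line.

(row=0, col=0): c = -2.0000 + 1.3300i → escape time 1
(row=0, col=1): c = -1.5367 + 1.3300i → escape time 1
(row=0, col=2): c = -1.0733 + 1.3300i → escape time 2
(row=0, col=3): c = -0.6100 + 1.3300i → escape time 2
(row=1, col=0): c = -2.0000 + 1.0260i → escape time 1
(row=1, col=1): c = -1.5367 + 1.0260i → escape time 2
(row=1, col=2): c = -1.0733 + 1.0260i → escape time 3
(row=1, col=3): c = -0.6100 + 1.0260i → escape time 4
(row=2, col=0): c = -2.0000 + 0.7220i → escape time 1
(row=2, col=1): c = -1.5367 + 0.7220i → escape time 3
(row=2, col=2): c = -1.0733 + 0.7220i → escape time 3
(row=2, col=3): c = -0.6100 + 0.7220i → escape time 6
(row=3, col=0): c = -2.0000 + 0.4180i → escape time 1
(row=3, col=1): c = -1.5367 + 0.4180i → escape time 4
(row=3, col=2): c = -1.0733 + 0.4180i → escape time 6
(row=3, col=3): c = -0.6100 + 0.4180i → escape time 8
(row=4, col=0): c = -2.0000 + 0.1140i → escape time 1
(row=4, col=1): c = -1.5367 + 0.1140i → escape time 6
(row=4, col=2): c = -1.0733 + 0.1140i → escape time 8
(row=4, col=3): c = -0.6100 + 0.1140i → escape time 8
(row=5, col=0): c = -2.0000 + -0.1900i → escape time 1
(row=5, col=1): c = -1.5367 + -0.1900i → escape time 5
(row=5, col=2): c = -1.0733 + -0.1900i → escape time 8
(row=5, col=3): c = -0.6100 + -0.1900i → escape time 8

Answer: 1122
1234
1336
1468
1688
1588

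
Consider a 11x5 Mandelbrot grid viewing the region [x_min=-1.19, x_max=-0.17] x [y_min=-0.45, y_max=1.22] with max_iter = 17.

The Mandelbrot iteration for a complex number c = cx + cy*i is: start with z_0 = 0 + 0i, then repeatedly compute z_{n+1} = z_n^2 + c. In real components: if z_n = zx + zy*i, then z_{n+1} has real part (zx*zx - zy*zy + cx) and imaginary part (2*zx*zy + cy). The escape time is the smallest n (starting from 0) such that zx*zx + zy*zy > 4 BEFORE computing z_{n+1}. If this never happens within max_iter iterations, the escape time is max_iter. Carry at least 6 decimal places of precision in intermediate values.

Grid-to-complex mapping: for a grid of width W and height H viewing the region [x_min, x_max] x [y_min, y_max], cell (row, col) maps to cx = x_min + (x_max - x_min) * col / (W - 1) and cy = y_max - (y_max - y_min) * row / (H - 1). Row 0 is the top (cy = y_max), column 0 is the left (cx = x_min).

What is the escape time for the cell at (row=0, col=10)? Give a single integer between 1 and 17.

z_0 = 0 + 0i, c = -0.1700 + 1.2200i
Iter 1: z = -0.1700 + 1.2200i, |z|^2 = 1.5173
Iter 2: z = -1.6295 + 0.8052i, |z|^2 = 3.3036
Iter 3: z = 1.8369 + -1.4041i, |z|^2 = 5.3459
Escaped at iteration 3

Answer: 3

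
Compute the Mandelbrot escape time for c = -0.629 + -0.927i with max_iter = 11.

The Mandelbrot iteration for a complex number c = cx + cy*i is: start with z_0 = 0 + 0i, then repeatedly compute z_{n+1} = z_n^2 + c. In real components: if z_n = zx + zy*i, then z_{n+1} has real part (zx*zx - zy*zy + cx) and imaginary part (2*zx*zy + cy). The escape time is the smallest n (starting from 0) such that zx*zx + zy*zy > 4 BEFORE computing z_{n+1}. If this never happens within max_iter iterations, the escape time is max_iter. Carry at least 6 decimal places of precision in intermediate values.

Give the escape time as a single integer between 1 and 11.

Answer: 4

Derivation:
z_0 = 0 + 0i, c = -0.6290 + -0.9270i
Iter 1: z = -0.6290 + -0.9270i, |z|^2 = 1.2550
Iter 2: z = -1.0927 + 0.2392i, |z|^2 = 1.2512
Iter 3: z = 0.5078 + -1.4497i, |z|^2 = 2.3594
Iter 4: z = -2.4727 + -2.3992i, |z|^2 = 11.8704
Escaped at iteration 4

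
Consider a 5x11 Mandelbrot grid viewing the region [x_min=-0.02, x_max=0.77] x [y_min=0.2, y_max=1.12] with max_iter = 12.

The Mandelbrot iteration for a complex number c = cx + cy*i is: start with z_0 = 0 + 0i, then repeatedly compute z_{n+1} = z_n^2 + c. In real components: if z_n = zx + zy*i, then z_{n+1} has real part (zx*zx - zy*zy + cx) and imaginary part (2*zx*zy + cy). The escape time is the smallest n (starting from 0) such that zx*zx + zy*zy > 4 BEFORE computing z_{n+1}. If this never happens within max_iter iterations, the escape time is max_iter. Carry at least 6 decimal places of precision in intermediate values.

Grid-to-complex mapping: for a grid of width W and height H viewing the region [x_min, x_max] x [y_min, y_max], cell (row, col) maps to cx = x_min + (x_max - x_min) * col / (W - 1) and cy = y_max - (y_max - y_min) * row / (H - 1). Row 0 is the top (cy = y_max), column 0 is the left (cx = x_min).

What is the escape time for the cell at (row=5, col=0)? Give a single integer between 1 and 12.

z_0 = 0 + 0i, c = -0.0200 + 0.6600i
Iter 1: z = -0.0200 + 0.6600i, |z|^2 = 0.4360
Iter 2: z = -0.4552 + 0.6336i, |z|^2 = 0.6087
Iter 3: z = -0.2142 + 0.0832i, |z|^2 = 0.0528
Iter 4: z = 0.0190 + 0.6244i, |z|^2 = 0.3902
Iter 5: z = -0.4095 + 0.6837i, |z|^2 = 0.6351
Iter 6: z = -0.3198 + 0.1001i, |z|^2 = 0.1123
Iter 7: z = 0.0722 + 0.5960i, |z|^2 = 0.3604
Iter 8: z = -0.3700 + 0.7461i, |z|^2 = 0.6936
Iter 9: z = -0.4398 + 0.1079i, |z|^2 = 0.2051
Iter 10: z = 0.1618 + 0.5651i, |z|^2 = 0.3455
Iter 11: z = -0.3131 + 0.8428i, |z|^2 = 0.8084

Answer: 12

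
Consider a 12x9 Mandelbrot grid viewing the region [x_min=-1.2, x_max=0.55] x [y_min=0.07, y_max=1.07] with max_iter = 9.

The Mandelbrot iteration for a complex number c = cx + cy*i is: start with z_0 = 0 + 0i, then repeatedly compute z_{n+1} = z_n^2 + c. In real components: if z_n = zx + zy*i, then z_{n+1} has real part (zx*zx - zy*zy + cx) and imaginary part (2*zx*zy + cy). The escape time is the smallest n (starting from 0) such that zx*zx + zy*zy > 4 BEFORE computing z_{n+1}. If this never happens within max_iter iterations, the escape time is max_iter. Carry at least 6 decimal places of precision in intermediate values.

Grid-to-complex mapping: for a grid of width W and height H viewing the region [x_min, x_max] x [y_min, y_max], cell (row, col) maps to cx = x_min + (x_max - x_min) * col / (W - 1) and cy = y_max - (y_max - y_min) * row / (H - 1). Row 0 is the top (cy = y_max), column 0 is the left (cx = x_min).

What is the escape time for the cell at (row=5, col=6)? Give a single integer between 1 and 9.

z_0 = 0 + 0i, c = -0.2455 + 0.4450i
Iter 1: z = -0.2455 + 0.4450i, |z|^2 = 0.2583
Iter 2: z = -0.3832 + 0.2265i, |z|^2 = 0.1982
Iter 3: z = -0.1499 + 0.2714i, |z|^2 = 0.0961
Iter 4: z = -0.2966 + 0.3636i, |z|^2 = 0.2202
Iter 5: z = -0.2897 + 0.2293i, |z|^2 = 0.1365
Iter 6: z = -0.2141 + 0.3122i, |z|^2 = 0.1433
Iter 7: z = -0.2971 + 0.3113i, |z|^2 = 0.1852
Iter 8: z = -0.2541 + 0.2600i, |z|^2 = 0.1322

Answer: 9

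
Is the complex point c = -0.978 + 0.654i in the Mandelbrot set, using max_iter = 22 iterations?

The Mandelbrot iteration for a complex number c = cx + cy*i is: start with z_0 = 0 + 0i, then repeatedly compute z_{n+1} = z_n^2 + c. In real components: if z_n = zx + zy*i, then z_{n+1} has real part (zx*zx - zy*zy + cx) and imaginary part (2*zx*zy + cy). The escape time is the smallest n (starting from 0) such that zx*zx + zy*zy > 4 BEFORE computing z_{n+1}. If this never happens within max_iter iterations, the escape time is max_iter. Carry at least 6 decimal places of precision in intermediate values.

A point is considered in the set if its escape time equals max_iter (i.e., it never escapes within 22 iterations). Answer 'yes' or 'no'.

Answer: no

Derivation:
z_0 = 0 + 0i, c = -0.9780 + 0.6540i
Iter 1: z = -0.9780 + 0.6540i, |z|^2 = 1.3842
Iter 2: z = -0.4492 + -0.6252i, |z|^2 = 0.5927
Iter 3: z = -1.1671 + 1.2157i, |z|^2 = 2.8401
Iter 4: z = -1.0939 + -2.1838i, |z|^2 = 5.9655
Escaped at iteration 4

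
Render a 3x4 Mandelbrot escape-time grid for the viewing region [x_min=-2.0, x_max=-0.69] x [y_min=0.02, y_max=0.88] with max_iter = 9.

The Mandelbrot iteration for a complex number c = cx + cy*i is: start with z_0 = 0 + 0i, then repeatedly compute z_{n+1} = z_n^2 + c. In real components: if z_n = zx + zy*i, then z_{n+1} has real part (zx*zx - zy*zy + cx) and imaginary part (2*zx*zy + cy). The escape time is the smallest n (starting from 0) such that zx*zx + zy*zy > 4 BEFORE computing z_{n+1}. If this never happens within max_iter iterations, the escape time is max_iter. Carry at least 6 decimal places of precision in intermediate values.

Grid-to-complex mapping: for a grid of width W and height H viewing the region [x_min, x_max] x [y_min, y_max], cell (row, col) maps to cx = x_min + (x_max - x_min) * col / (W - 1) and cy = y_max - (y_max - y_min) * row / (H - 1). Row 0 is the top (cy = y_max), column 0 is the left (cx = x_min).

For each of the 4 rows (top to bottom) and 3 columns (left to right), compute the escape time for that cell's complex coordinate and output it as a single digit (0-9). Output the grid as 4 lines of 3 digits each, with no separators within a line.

Answer: 134
136
169
199

Derivation:
(row=0, col=0): c = -2.0000 + 0.8800i → escape time 1
(row=0, col=1): c = -1.3450 + 0.8800i → escape time 3
(row=0, col=2): c = -0.6900 + 0.8800i → escape time 4
(row=1, col=0): c = -2.0000 + 0.5933i → escape time 1
(row=1, col=1): c = -1.3450 + 0.5933i → escape time 3
(row=1, col=2): c = -0.6900 + 0.5933i → escape time 6
(row=2, col=0): c = -2.0000 + 0.3067i → escape time 1
(row=2, col=1): c = -1.3450 + 0.3067i → escape time 6
(row=2, col=2): c = -0.6900 + 0.3067i → escape time 9
(row=3, col=0): c = -2.0000 + 0.0200i → escape time 1
(row=3, col=1): c = -1.3450 + 0.0200i → escape time 9
(row=3, col=2): c = -0.6900 + 0.0200i → escape time 9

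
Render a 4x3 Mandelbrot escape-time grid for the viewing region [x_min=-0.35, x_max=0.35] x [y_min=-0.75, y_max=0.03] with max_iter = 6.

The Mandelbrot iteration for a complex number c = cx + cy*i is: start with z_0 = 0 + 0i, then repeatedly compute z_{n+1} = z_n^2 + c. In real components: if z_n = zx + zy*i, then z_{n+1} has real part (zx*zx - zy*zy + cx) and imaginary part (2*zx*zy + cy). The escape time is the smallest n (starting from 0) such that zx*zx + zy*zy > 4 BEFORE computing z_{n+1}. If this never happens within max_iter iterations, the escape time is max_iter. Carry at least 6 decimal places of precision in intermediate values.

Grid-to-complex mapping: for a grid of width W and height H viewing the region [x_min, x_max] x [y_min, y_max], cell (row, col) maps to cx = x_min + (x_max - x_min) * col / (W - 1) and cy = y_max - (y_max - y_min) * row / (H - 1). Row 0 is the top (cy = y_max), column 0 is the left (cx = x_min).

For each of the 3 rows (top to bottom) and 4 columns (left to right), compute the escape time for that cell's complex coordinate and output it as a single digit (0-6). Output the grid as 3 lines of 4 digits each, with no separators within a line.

(row=0, col=0): c = -0.3500 + 0.0300i → escape time 6
(row=0, col=1): c = -0.1167 + 0.0300i → escape time 6
(row=0, col=2): c = 0.1167 + 0.0300i → escape time 6
(row=0, col=3): c = 0.3500 + 0.0300i → escape time 6
(row=1, col=0): c = -0.3500 + -0.3600i → escape time 6
(row=1, col=1): c = -0.1167 + -0.3600i → escape time 6
(row=1, col=2): c = 0.1167 + -0.3600i → escape time 6
(row=1, col=3): c = 0.3500 + -0.3600i → escape time 6
(row=2, col=0): c = -0.3500 + -0.7500i → escape time 6
(row=2, col=1): c = -0.1167 + -0.7500i → escape time 6
(row=2, col=2): c = 0.1167 + -0.7500i → escape time 6
(row=2, col=3): c = 0.3500 + -0.7500i → escape time 5

Answer: 6666
6666
6665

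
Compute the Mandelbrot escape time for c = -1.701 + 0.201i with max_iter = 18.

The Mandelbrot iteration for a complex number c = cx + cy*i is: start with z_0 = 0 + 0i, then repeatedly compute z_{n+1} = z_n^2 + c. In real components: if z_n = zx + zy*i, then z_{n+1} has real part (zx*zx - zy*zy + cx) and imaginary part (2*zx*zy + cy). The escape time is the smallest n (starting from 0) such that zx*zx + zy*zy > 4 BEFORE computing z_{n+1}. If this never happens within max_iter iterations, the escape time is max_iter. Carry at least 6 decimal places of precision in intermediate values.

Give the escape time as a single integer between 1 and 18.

z_0 = 0 + 0i, c = -1.7010 + 0.2010i
Iter 1: z = -1.7010 + 0.2010i, |z|^2 = 2.9338
Iter 2: z = 1.1520 + -0.4828i, |z|^2 = 1.5602
Iter 3: z = -0.6070 + -0.9114i, |z|^2 = 1.1990
Iter 4: z = -2.1632 + 1.3074i, |z|^2 = 6.3886
Escaped at iteration 4

Answer: 4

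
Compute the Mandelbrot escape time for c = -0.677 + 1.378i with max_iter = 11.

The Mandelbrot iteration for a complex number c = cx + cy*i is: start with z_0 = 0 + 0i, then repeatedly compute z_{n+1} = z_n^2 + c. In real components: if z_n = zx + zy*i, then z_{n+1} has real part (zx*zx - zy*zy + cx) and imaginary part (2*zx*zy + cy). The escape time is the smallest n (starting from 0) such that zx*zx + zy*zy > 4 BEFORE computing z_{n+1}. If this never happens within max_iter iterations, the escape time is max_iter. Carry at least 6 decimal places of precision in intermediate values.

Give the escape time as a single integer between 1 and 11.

z_0 = 0 + 0i, c = -0.6770 + 1.3780i
Iter 1: z = -0.6770 + 1.3780i, |z|^2 = 2.3572
Iter 2: z = -2.1176 + -0.4878i, |z|^2 = 4.7220
Escaped at iteration 2

Answer: 2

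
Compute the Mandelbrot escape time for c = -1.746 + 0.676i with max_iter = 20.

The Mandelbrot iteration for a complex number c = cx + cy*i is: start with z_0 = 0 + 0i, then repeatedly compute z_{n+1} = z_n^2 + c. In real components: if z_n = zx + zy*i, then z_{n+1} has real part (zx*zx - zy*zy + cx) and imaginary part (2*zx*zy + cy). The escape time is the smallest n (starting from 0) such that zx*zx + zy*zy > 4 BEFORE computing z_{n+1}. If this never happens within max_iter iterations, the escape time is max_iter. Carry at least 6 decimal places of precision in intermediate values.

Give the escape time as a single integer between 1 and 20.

Answer: 3

Derivation:
z_0 = 0 + 0i, c = -1.7460 + 0.6760i
Iter 1: z = -1.7460 + 0.6760i, |z|^2 = 3.5055
Iter 2: z = 0.8455 + -1.6846i, |z|^2 = 3.5528
Iter 3: z = -3.8689 + -2.1728i, |z|^2 = 19.6895
Escaped at iteration 3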